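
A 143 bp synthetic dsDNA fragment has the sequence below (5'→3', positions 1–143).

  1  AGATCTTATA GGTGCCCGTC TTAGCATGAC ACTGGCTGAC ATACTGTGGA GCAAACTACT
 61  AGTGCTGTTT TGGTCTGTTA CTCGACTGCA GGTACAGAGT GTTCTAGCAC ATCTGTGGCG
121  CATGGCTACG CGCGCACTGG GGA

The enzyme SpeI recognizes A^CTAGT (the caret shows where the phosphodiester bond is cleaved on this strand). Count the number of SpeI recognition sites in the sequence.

ACTAGT occurs starting at position 58.
SpeI cuts at 1 site.

1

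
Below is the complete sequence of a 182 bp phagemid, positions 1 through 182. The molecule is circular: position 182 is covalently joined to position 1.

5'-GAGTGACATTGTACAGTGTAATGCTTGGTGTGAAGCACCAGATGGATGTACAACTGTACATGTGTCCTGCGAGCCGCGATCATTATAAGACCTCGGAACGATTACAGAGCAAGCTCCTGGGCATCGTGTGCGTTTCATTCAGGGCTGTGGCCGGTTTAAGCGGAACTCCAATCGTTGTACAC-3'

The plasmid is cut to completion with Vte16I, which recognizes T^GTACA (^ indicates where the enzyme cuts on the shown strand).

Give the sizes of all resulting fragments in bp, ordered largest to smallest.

Vte16I sites (TGTACA) start at positions 10, 47, 55, 176.
Vte16I cuts after the first base of each site, so after positions 10, 47, 55, 176.
Circular molecule, 4 cuts → 4 fragments:
  11–47 → 37 bp
  48–55 → 8 bp
  56–176 → 121 bp
  177–182 then 1–10 → 6 + 10 = 16 bp
Sorted largest to smallest: 121, 37, 16, 8 bp.

121, 37, 16, 8 bp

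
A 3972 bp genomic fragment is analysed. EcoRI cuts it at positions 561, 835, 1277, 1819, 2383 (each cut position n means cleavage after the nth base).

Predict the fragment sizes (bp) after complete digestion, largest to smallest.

1589, 564, 561, 542, 442, 274 bp

Linear molecule, 5 cuts → 6 fragments:
  561 − 0 = 561 bp
  835 − 561 = 274 bp
  1277 − 835 = 442 bp
  1819 − 1277 = 542 bp
  2383 − 1819 = 564 bp
  3972 − 2383 = 1589 bp
Sorted largest to smallest: 1589, 564, 561, 542, 442, 274 bp.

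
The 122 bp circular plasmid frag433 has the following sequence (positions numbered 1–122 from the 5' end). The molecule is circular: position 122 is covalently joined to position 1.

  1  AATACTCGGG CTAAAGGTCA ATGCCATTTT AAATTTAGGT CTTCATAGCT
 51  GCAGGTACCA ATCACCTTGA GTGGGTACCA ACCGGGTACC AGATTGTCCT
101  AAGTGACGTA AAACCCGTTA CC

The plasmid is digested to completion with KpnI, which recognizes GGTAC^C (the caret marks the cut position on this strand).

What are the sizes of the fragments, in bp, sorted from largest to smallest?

91, 20, 11 bp

KpnI sites (GGTACC) start at positions 54, 74, 85.
KpnI cuts after base 5 of each site (before the last base), so after positions 58, 78, 89.
Circular molecule, 3 cuts → 3 fragments:
  59–78 → 20 bp
  79–89 → 11 bp
  90–122 then 1–58 → 33 + 58 = 91 bp
Sorted largest to smallest: 91, 20, 11 bp.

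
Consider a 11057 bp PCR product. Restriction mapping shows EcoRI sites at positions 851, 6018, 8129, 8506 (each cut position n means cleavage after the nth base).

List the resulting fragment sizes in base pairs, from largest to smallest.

Linear molecule, 4 cuts → 5 fragments:
  851 − 0 = 851 bp
  6018 − 851 = 5167 bp
  8129 − 6018 = 2111 bp
  8506 − 8129 = 377 bp
  11057 − 8506 = 2551 bp
Sorted largest to smallest: 5167, 2551, 2111, 851, 377 bp.

5167, 2551, 2111, 851, 377 bp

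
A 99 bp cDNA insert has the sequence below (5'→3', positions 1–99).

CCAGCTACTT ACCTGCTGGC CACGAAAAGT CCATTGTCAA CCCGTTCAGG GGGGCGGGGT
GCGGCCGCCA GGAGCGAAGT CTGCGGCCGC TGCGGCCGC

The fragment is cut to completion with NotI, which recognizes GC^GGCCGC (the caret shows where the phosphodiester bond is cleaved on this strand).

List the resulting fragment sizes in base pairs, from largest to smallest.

62, 22, 9, 6 bp

NotI sites (GCGGCCGC) start at positions 61, 83, 92.
NotI cuts after base 2 of each site, so after positions 62, 84, 93.
Linear molecule, 3 cuts → 4 fragments:
  1–62 → 62 bp
  63–84 → 22 bp
  85–93 → 9 bp
  94–99 → 6 bp
Sorted largest to smallest: 62, 22, 9, 6 bp.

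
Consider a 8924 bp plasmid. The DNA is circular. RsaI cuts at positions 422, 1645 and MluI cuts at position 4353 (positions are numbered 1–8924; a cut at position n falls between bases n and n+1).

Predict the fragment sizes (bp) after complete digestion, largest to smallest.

Combined cut positions (sorted): 422, 1645, 4353.
Circular molecule, 3 cuts → 3 fragments:
  1645 − 422 = 1223 bp
  4353 − 1645 = 2708 bp
  wrap: 8924 − 4353 + 422 = 4993 bp
Sorted largest to smallest: 4993, 2708, 1223 bp.

4993, 2708, 1223 bp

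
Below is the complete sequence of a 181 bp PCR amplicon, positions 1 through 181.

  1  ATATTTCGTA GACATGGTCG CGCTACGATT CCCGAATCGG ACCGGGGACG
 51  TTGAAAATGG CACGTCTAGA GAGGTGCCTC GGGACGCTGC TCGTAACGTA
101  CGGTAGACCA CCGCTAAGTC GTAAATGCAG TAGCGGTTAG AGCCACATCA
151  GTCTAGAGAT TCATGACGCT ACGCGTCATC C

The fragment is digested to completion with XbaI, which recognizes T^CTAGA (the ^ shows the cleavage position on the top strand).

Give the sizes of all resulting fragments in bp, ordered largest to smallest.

XbaI sites (TCTAGA) start at positions 65, 152.
XbaI cuts after the first base of each site, so after positions 65, 152.
Linear molecule, 2 cuts → 3 fragments:
  1–65 → 65 bp
  66–152 → 87 bp
  153–181 → 29 bp
Sorted largest to smallest: 87, 65, 29 bp.

87, 65, 29 bp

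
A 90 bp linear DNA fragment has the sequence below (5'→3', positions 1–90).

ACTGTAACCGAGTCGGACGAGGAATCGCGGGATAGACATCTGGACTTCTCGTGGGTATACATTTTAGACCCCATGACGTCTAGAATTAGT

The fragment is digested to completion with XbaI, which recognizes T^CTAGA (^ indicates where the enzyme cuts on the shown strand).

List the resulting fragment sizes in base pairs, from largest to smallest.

The XbaI site (TCTAGA) starts at position 79.
XbaI cuts after the first base of each site, so after position 79.
Linear molecule, 1 cut → 2 fragments:
  1–79 → 79 bp
  80–90 → 11 bp
Sorted largest to smallest: 79, 11 bp.

79, 11 bp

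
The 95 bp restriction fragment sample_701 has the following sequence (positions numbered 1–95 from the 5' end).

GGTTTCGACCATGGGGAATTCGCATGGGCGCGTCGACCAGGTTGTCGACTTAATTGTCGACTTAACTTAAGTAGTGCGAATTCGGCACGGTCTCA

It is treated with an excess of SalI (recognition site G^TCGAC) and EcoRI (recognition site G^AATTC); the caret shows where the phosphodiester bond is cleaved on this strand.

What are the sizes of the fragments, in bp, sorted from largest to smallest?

22, 17, 16, 16, 12, 12 bp

SalI sites (GTCGAC) start at positions 32, 44, 56.
SalI cuts after the first base of each site, so after positions 32, 44, 56.
EcoRI sites (GAATTC) start at positions 16, 78.
EcoRI cuts after the first base of each site, so after positions 16, 78.
Combined cut positions: 16, 32, 44, 56, 78.
Linear molecule, 5 cuts → 6 fragments:
  1–16 → 16 bp
  17–32 → 16 bp
  33–44 → 12 bp
  45–56 → 12 bp
  57–78 → 22 bp
  79–95 → 17 bp
Sorted largest to smallest: 22, 17, 16, 16, 12, 12 bp.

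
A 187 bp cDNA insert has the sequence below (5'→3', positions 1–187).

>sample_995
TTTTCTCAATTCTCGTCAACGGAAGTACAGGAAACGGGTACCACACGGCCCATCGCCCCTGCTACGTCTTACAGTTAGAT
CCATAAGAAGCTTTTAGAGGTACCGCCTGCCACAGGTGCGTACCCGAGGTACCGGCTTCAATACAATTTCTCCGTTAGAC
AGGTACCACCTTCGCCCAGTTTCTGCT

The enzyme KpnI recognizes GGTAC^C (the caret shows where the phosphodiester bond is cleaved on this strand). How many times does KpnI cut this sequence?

GGTACC occurs starting at positions 37, 99, 128, 162.
KpnI cuts at 4 sites.

4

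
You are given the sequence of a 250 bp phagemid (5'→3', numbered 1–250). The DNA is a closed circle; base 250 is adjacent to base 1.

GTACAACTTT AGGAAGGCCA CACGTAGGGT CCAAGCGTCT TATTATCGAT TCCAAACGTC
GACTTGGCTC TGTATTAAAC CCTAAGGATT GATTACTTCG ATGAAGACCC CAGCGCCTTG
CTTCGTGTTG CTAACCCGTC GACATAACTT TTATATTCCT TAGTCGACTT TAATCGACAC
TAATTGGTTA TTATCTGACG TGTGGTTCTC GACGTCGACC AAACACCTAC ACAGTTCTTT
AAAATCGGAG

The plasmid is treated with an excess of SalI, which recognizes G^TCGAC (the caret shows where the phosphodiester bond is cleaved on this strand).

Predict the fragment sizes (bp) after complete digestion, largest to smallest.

SalI sites (GTCGAC) start at positions 58, 138, 163, 214.
SalI cuts after the first base of each site, so after positions 58, 138, 163, 214.
Circular molecule, 4 cuts → 4 fragments:
  59–138 → 80 bp
  139–163 → 25 bp
  164–214 → 51 bp
  215–250 then 1–58 → 36 + 58 = 94 bp
Sorted largest to smallest: 94, 80, 51, 25 bp.

94, 80, 51, 25 bp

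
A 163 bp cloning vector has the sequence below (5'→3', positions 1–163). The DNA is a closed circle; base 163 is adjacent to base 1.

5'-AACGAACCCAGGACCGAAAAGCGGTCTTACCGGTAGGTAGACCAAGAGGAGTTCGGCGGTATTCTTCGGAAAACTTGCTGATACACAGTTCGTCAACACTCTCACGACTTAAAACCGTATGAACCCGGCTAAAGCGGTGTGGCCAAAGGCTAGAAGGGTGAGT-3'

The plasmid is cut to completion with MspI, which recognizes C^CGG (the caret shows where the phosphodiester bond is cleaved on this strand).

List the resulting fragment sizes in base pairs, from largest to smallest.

MspI sites (CCGG) start at positions 30, 125.
MspI cuts after the first base of each site, so after positions 30, 125.
Circular molecule, 2 cuts → 2 fragments:
  31–125 → 95 bp
  126–163 then 1–30 → 38 + 30 = 68 bp
Sorted largest to smallest: 95, 68 bp.

95, 68 bp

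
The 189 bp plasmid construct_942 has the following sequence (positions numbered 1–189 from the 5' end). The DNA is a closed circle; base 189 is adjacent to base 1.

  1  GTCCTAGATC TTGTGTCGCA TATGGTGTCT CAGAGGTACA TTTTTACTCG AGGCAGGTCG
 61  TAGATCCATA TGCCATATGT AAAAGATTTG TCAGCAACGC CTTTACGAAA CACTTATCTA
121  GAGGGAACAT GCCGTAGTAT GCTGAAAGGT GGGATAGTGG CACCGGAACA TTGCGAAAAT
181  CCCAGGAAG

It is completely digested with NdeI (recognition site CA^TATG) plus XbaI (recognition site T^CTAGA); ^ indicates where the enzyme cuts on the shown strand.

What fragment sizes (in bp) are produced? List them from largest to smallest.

92, 48, 42, 7 bp

NdeI sites (CATATG) start at positions 19, 67, 74.
NdeI cuts after base 2 of each site, so after positions 20, 68, 75.
The XbaI site (TCTAGA) starts at position 117.
XbaI cuts after the first base of each site, so after position 117.
Combined cut positions: 20, 68, 75, 117.
Circular molecule, 4 cuts → 4 fragments:
  21–68 → 48 bp
  69–75 → 7 bp
  76–117 → 42 bp
  118–189 then 1–20 → 72 + 20 = 92 bp
Sorted largest to smallest: 92, 48, 42, 7 bp.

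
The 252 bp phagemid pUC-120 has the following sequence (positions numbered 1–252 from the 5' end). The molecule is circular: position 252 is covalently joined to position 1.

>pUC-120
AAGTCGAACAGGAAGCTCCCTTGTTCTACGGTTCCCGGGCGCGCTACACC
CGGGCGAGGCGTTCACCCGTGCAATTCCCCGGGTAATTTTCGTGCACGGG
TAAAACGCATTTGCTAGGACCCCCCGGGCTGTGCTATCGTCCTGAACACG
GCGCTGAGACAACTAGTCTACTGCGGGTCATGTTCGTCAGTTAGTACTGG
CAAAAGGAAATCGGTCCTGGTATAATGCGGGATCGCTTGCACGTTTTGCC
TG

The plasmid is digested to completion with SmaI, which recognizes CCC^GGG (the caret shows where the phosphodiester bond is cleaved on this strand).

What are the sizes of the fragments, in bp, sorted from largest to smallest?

163, 45, 29, 15 bp

SmaI sites (CCCGGG) start at positions 34, 49, 78, 123.
SmaI cuts after base 3 of each site, so after positions 36, 51, 80, 125.
Circular molecule, 4 cuts → 4 fragments:
  37–51 → 15 bp
  52–80 → 29 bp
  81–125 → 45 bp
  126–252 then 1–36 → 127 + 36 = 163 bp
Sorted largest to smallest: 163, 45, 29, 15 bp.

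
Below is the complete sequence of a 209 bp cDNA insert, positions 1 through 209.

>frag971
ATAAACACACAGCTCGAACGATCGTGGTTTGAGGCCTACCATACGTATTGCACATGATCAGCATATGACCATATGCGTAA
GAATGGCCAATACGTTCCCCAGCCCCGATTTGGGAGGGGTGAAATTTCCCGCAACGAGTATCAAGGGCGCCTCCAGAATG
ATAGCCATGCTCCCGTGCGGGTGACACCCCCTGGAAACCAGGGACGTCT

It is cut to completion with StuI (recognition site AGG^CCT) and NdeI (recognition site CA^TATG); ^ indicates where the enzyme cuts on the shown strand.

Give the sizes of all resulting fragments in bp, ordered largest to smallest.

138, 34, 29, 8 bp

The StuI site (AGGCCT) starts at position 32.
StuI cuts after base 3 of each site, so after position 34.
NdeI sites (CATATG) start at positions 62, 70.
NdeI cuts after base 2 of each site, so after positions 63, 71.
Combined cut positions: 34, 63, 71.
Linear molecule, 3 cuts → 4 fragments:
  1–34 → 34 bp
  35–63 → 29 bp
  64–71 → 8 bp
  72–209 → 138 bp
Sorted largest to smallest: 138, 34, 29, 8 bp.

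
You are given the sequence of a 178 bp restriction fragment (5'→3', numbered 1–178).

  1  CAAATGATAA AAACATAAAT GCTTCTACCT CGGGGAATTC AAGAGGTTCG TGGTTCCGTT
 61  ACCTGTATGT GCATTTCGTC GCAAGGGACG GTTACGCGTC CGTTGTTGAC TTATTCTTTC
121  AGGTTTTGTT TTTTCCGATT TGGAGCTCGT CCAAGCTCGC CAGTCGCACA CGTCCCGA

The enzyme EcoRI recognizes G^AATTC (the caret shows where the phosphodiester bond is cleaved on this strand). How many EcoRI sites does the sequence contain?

1

GAATTC occurs starting at position 35.
EcoRI cuts at 1 site.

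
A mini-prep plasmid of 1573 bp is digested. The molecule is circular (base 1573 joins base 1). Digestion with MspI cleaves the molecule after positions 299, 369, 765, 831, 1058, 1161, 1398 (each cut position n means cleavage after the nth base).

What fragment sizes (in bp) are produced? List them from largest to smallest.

Circular molecule, 7 cuts → 7 fragments:
  369 − 299 = 70 bp
  765 − 369 = 396 bp
  831 − 765 = 66 bp
  1058 − 831 = 227 bp
  1161 − 1058 = 103 bp
  1398 − 1161 = 237 bp
  wrap: 1573 − 1398 + 299 = 474 bp
Sorted largest to smallest: 474, 396, 237, 227, 103, 70, 66 bp.

474, 396, 237, 227, 103, 70, 66 bp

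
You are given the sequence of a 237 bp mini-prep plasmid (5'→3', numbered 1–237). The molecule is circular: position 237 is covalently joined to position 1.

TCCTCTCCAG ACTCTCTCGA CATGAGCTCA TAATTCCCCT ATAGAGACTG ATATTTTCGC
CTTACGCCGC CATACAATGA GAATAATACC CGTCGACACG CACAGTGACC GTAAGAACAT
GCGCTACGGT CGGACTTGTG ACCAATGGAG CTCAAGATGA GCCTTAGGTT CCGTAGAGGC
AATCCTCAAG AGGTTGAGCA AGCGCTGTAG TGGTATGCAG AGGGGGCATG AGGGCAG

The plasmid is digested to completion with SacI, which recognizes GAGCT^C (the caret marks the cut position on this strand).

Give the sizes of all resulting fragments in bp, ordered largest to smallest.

124, 113 bp

SacI sites (GAGCTC) start at positions 24, 148.
SacI cuts after base 5 of each site (before the last base), so after positions 28, 152.
Circular molecule, 2 cuts → 2 fragments:
  29–152 → 124 bp
  153–237 then 1–28 → 85 + 28 = 113 bp
Sorted largest to smallest: 124, 113 bp.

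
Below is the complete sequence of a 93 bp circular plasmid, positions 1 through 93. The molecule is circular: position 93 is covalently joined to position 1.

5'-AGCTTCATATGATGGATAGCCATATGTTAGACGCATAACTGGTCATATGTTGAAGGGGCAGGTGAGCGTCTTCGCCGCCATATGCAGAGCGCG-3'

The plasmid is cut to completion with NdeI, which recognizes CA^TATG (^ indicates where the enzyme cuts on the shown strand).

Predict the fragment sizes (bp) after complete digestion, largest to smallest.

NdeI sites (CATATG) start at positions 6, 21, 44, 79.
NdeI cuts after base 2 of each site, so after positions 7, 22, 45, 80.
Circular molecule, 4 cuts → 4 fragments:
  8–22 → 15 bp
  23–45 → 23 bp
  46–80 → 35 bp
  81–93 then 1–7 → 13 + 7 = 20 bp
Sorted largest to smallest: 35, 23, 20, 15 bp.

35, 23, 20, 15 bp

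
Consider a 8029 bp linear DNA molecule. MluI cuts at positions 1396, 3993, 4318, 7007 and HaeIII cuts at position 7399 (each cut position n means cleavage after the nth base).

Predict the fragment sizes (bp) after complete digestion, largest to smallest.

2689, 2597, 1396, 630, 392, 325 bp

Combined cut positions (sorted): 1396, 3993, 4318, 7007, 7399.
Linear molecule, 5 cuts → 6 fragments:
  1396 − 0 = 1396 bp
  3993 − 1396 = 2597 bp
  4318 − 3993 = 325 bp
  7007 − 4318 = 2689 bp
  7399 − 7007 = 392 bp
  8029 − 7399 = 630 bp
Sorted largest to smallest: 2689, 2597, 1396, 630, 392, 325 bp.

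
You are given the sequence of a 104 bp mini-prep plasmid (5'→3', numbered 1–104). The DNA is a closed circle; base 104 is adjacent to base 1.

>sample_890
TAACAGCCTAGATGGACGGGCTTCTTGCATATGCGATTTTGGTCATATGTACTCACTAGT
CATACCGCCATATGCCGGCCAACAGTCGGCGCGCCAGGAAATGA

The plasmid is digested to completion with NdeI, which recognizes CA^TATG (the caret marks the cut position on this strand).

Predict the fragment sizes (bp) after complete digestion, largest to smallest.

NdeI sites (CATATG) start at positions 28, 44, 69.
NdeI cuts after base 2 of each site, so after positions 29, 45, 70.
Circular molecule, 3 cuts → 3 fragments:
  30–45 → 16 bp
  46–70 → 25 bp
  71–104 then 1–29 → 34 + 29 = 63 bp
Sorted largest to smallest: 63, 25, 16 bp.

63, 25, 16 bp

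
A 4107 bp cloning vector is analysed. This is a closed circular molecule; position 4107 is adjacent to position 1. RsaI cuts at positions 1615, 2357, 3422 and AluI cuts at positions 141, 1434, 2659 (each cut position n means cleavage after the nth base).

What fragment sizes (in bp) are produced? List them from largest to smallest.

1293, 826, 763, 742, 302, 181 bp

Combined cut positions (sorted): 141, 1434, 1615, 2357, 2659, 3422.
Circular molecule, 6 cuts → 6 fragments:
  1434 − 141 = 1293 bp
  1615 − 1434 = 181 bp
  2357 − 1615 = 742 bp
  2659 − 2357 = 302 bp
  3422 − 2659 = 763 bp
  wrap: 4107 − 3422 + 141 = 826 bp
Sorted largest to smallest: 1293, 826, 763, 742, 302, 181 bp.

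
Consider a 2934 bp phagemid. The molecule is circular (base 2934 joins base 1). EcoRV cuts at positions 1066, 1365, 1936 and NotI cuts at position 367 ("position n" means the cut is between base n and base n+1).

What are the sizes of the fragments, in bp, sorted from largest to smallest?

Combined cut positions (sorted): 367, 1066, 1365, 1936.
Circular molecule, 4 cuts → 4 fragments:
  1066 − 367 = 699 bp
  1365 − 1066 = 299 bp
  1936 − 1365 = 571 bp
  wrap: 2934 − 1936 + 367 = 1365 bp
Sorted largest to smallest: 1365, 699, 571, 299 bp.

1365, 699, 571, 299 bp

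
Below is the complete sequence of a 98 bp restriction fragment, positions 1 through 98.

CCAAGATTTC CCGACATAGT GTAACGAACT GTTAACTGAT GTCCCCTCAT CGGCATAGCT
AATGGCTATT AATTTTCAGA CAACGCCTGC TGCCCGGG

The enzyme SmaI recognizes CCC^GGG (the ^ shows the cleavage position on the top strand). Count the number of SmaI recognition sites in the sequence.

CCCGGG occurs starting at position 93.
SmaI cuts at 1 site.

1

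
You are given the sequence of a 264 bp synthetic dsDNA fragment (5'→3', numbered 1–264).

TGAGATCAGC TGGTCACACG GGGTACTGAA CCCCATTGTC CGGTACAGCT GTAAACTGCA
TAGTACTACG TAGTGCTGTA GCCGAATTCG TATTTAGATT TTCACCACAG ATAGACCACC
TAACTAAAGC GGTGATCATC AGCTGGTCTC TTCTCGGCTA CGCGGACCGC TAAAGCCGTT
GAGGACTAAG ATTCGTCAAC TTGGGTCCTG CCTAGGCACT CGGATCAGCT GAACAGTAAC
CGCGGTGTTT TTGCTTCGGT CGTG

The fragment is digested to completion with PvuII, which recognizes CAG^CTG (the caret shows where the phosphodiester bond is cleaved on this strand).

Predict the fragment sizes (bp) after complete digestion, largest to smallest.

94, 86, 39, 36, 9 bp

PvuII sites (CAGCTG) start at positions 7, 46, 140, 226.
PvuII cuts after base 3 of each site, so after positions 9, 48, 142, 228.
Linear molecule, 4 cuts → 5 fragments:
  1–9 → 9 bp
  10–48 → 39 bp
  49–142 → 94 bp
  143–228 → 86 bp
  229–264 → 36 bp
Sorted largest to smallest: 94, 86, 39, 36, 9 bp.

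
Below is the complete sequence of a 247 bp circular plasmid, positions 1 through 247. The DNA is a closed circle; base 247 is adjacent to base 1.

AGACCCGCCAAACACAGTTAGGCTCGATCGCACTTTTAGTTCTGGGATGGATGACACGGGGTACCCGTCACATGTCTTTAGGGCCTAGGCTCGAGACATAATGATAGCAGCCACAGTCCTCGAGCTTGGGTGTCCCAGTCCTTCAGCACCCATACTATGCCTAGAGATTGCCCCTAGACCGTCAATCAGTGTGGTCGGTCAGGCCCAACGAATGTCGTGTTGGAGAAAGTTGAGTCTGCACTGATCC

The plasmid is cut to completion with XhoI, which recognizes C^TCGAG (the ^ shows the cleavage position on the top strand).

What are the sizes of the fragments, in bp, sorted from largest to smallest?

218, 29 bp

XhoI sites (CTCGAG) start at positions 90, 119.
XhoI cuts after the first base of each site, so after positions 90, 119.
Circular molecule, 2 cuts → 2 fragments:
  91–119 → 29 bp
  120–247 then 1–90 → 128 + 90 = 218 bp
Sorted largest to smallest: 218, 29 bp.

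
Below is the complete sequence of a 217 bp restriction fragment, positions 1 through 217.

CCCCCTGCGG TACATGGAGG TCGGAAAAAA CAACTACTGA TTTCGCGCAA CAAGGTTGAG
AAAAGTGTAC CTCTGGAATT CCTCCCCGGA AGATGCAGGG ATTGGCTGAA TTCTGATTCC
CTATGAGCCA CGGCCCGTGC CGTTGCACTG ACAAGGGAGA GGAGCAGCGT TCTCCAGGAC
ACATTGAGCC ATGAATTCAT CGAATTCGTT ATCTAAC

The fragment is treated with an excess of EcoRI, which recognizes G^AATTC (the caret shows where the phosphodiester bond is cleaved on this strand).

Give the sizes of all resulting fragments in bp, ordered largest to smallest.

85, 76, 32, 15, 9 bp

EcoRI sites (GAATTC) start at positions 76, 108, 193, 202.
EcoRI cuts after the first base of each site, so after positions 76, 108, 193, 202.
Linear molecule, 4 cuts → 5 fragments:
  1–76 → 76 bp
  77–108 → 32 bp
  109–193 → 85 bp
  194–202 → 9 bp
  203–217 → 15 bp
Sorted largest to smallest: 85, 76, 32, 15, 9 bp.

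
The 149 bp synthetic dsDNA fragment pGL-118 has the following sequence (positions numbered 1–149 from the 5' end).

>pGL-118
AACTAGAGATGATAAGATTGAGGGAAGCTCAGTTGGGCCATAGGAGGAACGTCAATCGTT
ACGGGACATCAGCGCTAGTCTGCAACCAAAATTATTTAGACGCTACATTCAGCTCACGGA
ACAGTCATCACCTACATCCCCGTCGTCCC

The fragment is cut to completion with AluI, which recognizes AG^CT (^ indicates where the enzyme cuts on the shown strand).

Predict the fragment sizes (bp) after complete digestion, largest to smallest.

AluI sites (AGCT) start at positions 26, 111.
AluI cuts after base 2 of each site, so after positions 27, 112.
Linear molecule, 2 cuts → 3 fragments:
  1–27 → 27 bp
  28–112 → 85 bp
  113–149 → 37 bp
Sorted largest to smallest: 85, 37, 27 bp.

85, 37, 27 bp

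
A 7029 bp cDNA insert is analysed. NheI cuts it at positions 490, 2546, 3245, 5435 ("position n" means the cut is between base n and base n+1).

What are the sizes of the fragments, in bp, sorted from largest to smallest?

Linear molecule, 4 cuts → 5 fragments:
  490 − 0 = 490 bp
  2546 − 490 = 2056 bp
  3245 − 2546 = 699 bp
  5435 − 3245 = 2190 bp
  7029 − 5435 = 1594 bp
Sorted largest to smallest: 2190, 2056, 1594, 699, 490 bp.

2190, 2056, 1594, 699, 490 bp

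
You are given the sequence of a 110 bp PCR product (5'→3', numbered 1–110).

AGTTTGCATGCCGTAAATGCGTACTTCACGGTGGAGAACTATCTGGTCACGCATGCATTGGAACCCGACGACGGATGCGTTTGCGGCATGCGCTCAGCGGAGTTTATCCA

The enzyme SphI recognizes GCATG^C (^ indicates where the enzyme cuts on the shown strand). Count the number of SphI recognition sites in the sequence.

GCATGC occurs starting at positions 6, 51, 86.
SphI cuts at 3 sites.

3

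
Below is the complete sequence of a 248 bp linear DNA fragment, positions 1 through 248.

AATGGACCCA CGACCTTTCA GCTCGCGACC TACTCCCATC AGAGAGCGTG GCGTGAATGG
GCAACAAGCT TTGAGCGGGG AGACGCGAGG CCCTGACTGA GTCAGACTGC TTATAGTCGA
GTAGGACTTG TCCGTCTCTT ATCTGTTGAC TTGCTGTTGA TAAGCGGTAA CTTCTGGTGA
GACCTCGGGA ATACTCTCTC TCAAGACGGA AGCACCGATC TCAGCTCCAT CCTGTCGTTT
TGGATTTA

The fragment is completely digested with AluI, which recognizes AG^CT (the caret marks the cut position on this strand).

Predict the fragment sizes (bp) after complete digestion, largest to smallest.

156, 47, 24, 21 bp

AluI sites (AGCT) start at positions 20, 67, 223.
AluI cuts after base 2 of each site, so after positions 21, 68, 224.
Linear molecule, 3 cuts → 4 fragments:
  1–21 → 21 bp
  22–68 → 47 bp
  69–224 → 156 bp
  225–248 → 24 bp
Sorted largest to smallest: 156, 47, 24, 21 bp.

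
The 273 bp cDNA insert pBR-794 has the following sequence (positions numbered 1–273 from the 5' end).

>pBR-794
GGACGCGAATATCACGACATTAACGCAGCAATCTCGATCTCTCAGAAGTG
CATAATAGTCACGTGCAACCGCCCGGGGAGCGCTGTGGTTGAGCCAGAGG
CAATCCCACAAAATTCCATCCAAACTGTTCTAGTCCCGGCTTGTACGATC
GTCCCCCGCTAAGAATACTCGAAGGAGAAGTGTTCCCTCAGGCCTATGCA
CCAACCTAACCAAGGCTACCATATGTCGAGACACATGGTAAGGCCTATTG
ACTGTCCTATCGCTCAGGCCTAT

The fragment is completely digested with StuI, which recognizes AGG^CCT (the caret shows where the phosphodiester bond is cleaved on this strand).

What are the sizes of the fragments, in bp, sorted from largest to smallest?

StuI sites (AGGCCT) start at positions 190, 241, 266.
StuI cuts after base 3 of each site, so after positions 192, 243, 268.
Linear molecule, 3 cuts → 4 fragments:
  1–192 → 192 bp
  193–243 → 51 bp
  244–268 → 25 bp
  269–273 → 5 bp
Sorted largest to smallest: 192, 51, 25, 5 bp.

192, 51, 25, 5 bp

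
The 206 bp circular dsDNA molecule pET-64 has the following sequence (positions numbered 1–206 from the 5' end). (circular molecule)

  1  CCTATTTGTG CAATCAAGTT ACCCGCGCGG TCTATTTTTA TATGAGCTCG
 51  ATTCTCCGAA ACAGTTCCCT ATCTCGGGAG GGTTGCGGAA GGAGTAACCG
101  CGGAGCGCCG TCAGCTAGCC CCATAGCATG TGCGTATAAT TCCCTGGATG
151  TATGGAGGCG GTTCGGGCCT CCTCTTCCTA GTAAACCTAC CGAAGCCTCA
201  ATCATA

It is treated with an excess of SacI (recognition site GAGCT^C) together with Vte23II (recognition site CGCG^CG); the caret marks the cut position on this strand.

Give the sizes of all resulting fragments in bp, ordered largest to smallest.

The SacI site (GAGCTC) starts at position 44.
SacI cuts after base 5 of each site (before the last base), so after position 48.
The Vte23II site (CGCGCG) starts at position 24.
Vte23II cuts after base 4 of each site, so after position 27.
Combined cut positions: 27, 48.
Circular molecule, 2 cuts → 2 fragments:
  28–48 → 21 bp
  49–206 then 1–27 → 158 + 27 = 185 bp
Sorted largest to smallest: 185, 21 bp.

185, 21 bp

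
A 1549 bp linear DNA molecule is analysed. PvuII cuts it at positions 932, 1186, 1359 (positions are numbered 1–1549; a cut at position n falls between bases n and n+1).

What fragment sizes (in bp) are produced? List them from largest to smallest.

932, 254, 190, 173 bp

Linear molecule, 3 cuts → 4 fragments:
  932 − 0 = 932 bp
  1186 − 932 = 254 bp
  1359 − 1186 = 173 bp
  1549 − 1359 = 190 bp
Sorted largest to smallest: 932, 254, 190, 173 bp.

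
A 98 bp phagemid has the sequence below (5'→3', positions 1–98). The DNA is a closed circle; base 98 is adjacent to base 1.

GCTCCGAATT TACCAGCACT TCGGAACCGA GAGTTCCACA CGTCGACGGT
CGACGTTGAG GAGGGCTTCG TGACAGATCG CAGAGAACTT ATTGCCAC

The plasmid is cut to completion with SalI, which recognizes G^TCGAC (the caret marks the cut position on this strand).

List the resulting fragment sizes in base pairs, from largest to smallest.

SalI sites (GTCGAC) start at positions 42, 49.
SalI cuts after the first base of each site, so after positions 42, 49.
Circular molecule, 2 cuts → 2 fragments:
  43–49 → 7 bp
  50–98 then 1–42 → 49 + 42 = 91 bp
Sorted largest to smallest: 91, 7 bp.

91, 7 bp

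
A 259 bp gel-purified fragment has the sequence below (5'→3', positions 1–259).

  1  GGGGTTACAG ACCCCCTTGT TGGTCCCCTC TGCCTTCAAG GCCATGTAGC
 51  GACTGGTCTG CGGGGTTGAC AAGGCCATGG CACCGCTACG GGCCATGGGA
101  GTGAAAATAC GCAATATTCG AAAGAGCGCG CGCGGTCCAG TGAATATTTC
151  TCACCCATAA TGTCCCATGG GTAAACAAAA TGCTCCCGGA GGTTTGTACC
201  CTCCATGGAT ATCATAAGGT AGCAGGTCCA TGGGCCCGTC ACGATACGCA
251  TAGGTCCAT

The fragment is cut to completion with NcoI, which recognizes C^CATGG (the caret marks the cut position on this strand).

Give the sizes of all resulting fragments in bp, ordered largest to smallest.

NcoI sites (CCATGG) start at positions 75, 93, 165, 203, 228.
NcoI cuts after the first base of each site, so after positions 75, 93, 165, 203, 228.
Linear molecule, 5 cuts → 6 fragments:
  1–75 → 75 bp
  76–93 → 18 bp
  94–165 → 72 bp
  166–203 → 38 bp
  204–228 → 25 bp
  229–259 → 31 bp
Sorted largest to smallest: 75, 72, 38, 31, 25, 18 bp.

75, 72, 38, 31, 25, 18 bp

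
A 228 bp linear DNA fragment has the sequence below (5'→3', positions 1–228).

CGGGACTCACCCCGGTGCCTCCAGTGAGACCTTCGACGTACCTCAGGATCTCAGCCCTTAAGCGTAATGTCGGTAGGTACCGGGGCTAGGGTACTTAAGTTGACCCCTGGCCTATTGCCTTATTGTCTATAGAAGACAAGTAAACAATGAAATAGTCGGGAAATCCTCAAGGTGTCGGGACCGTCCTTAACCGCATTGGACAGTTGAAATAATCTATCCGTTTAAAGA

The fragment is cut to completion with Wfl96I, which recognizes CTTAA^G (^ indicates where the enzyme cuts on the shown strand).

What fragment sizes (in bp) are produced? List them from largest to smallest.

130, 61, 37 bp

Wfl96I sites (CTTAAG) start at positions 57, 94.
Wfl96I cuts after base 5 of each site (before the last base), so after positions 61, 98.
Linear molecule, 2 cuts → 3 fragments:
  1–61 → 61 bp
  62–98 → 37 bp
  99–228 → 130 bp
Sorted largest to smallest: 130, 61, 37 bp.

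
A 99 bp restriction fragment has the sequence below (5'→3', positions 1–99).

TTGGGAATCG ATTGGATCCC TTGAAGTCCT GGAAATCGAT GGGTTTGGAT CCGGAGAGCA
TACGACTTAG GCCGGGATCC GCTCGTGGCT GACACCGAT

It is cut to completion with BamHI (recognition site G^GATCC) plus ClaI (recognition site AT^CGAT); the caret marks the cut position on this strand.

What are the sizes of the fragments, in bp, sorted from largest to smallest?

BamHI sites (GGATCC) start at positions 14, 47, 75.
BamHI cuts after the first base of each site, so after positions 14, 47, 75.
ClaI sites (ATCGAT) start at positions 7, 35.
ClaI cuts after base 2 of each site, so after positions 8, 36.
Combined cut positions: 8, 14, 36, 47, 75.
Linear molecule, 5 cuts → 6 fragments:
  1–8 → 8 bp
  9–14 → 6 bp
  15–36 → 22 bp
  37–47 → 11 bp
  48–75 → 28 bp
  76–99 → 24 bp
Sorted largest to smallest: 28, 24, 22, 11, 8, 6 bp.

28, 24, 22, 11, 8, 6 bp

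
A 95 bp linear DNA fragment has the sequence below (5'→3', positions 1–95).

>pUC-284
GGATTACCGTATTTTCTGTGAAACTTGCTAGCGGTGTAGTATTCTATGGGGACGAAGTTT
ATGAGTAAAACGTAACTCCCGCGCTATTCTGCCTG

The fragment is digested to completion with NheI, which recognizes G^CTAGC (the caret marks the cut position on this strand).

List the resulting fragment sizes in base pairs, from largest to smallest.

The NheI site (GCTAGC) starts at position 27.
NheI cuts after the first base of each site, so after position 27.
Linear molecule, 1 cut → 2 fragments:
  1–27 → 27 bp
  28–95 → 68 bp
Sorted largest to smallest: 68, 27 bp.

68, 27 bp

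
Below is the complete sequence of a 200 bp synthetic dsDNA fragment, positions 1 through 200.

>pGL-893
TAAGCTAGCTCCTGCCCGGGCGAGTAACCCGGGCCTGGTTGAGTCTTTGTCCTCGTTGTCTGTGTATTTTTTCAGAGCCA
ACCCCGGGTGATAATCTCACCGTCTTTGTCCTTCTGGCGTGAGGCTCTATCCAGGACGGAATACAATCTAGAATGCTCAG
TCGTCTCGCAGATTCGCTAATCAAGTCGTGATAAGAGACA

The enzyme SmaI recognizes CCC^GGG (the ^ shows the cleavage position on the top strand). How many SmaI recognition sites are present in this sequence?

CCCGGG occurs starting at positions 15, 28, 83.
SmaI cuts at 3 sites.

3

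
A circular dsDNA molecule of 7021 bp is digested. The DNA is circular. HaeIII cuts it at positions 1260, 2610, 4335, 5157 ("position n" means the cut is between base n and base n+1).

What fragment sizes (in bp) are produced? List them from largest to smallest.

Circular molecule, 4 cuts → 4 fragments:
  2610 − 1260 = 1350 bp
  4335 − 2610 = 1725 bp
  5157 − 4335 = 822 bp
  wrap: 7021 − 5157 + 1260 = 3124 bp
Sorted largest to smallest: 3124, 1725, 1350, 822 bp.

3124, 1725, 1350, 822 bp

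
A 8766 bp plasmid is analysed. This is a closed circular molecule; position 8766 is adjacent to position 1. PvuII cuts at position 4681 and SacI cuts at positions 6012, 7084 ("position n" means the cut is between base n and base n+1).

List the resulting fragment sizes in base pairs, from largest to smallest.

6363, 1331, 1072 bp

Combined cut positions (sorted): 4681, 6012, 7084.
Circular molecule, 3 cuts → 3 fragments:
  6012 − 4681 = 1331 bp
  7084 − 6012 = 1072 bp
  wrap: 8766 − 7084 + 4681 = 6363 bp
Sorted largest to smallest: 6363, 1331, 1072 bp.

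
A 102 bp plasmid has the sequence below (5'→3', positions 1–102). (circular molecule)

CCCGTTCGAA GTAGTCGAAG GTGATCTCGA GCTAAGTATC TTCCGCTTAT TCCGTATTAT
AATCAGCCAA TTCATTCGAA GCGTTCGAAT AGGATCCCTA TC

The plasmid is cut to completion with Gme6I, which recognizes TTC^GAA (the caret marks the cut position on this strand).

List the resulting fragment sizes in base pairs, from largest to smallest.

Gme6I sites (TTCGAA) start at positions 5, 75, 84.
Gme6I cuts after base 3 of each site, so after positions 7, 77, 86.
Circular molecule, 3 cuts → 3 fragments:
  8–77 → 70 bp
  78–86 → 9 bp
  87–102 then 1–7 → 16 + 7 = 23 bp
Sorted largest to smallest: 70, 23, 9 bp.

70, 23, 9 bp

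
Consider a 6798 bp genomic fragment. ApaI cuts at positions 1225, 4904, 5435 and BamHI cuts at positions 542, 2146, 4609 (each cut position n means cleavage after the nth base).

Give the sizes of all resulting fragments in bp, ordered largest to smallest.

2463, 1363, 921, 683, 542, 531, 295 bp

Combined cut positions (sorted): 542, 1225, 2146, 4609, 4904, 5435.
Linear molecule, 6 cuts → 7 fragments:
  542 − 0 = 542 bp
  1225 − 542 = 683 bp
  2146 − 1225 = 921 bp
  4609 − 2146 = 2463 bp
  4904 − 4609 = 295 bp
  5435 − 4904 = 531 bp
  6798 − 5435 = 1363 bp
Sorted largest to smallest: 2463, 1363, 921, 683, 542, 531, 295 bp.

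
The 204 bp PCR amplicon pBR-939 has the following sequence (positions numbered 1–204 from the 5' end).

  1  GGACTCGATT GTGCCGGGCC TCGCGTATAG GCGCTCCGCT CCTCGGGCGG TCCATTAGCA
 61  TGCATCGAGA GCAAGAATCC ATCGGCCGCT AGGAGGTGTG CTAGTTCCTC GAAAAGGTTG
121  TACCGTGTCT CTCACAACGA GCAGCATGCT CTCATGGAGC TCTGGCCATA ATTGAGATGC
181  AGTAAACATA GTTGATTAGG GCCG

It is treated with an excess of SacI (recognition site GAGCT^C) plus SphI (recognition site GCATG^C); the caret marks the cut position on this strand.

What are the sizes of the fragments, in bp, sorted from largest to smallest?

86, 62, 43, 13 bp

The SacI site (GAGCTC) starts at position 157.
SacI cuts after base 5 of each site (before the last base), so after position 161.
SphI sites (GCATGC) start at positions 58, 144.
SphI cuts after base 5 of each site (before the last base), so after positions 62, 148.
Combined cut positions: 62, 148, 161.
Linear molecule, 3 cuts → 4 fragments:
  1–62 → 62 bp
  63–148 → 86 bp
  149–161 → 13 bp
  162–204 → 43 bp
Sorted largest to smallest: 86, 62, 43, 13 bp.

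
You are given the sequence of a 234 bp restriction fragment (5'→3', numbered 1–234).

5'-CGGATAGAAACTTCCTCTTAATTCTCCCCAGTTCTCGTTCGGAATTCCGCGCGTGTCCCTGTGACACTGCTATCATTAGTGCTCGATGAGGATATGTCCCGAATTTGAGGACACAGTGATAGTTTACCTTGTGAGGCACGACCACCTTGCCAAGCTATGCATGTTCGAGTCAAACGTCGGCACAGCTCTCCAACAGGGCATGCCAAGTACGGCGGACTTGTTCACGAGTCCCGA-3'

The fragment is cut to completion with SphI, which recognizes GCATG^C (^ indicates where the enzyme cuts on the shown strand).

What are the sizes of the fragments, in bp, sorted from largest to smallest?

The SphI site (GCATGC) starts at position 198.
SphI cuts after base 5 of each site (before the last base), so after position 202.
Linear molecule, 1 cut → 2 fragments:
  1–202 → 202 bp
  203–234 → 32 bp
Sorted largest to smallest: 202, 32 bp.

202, 32 bp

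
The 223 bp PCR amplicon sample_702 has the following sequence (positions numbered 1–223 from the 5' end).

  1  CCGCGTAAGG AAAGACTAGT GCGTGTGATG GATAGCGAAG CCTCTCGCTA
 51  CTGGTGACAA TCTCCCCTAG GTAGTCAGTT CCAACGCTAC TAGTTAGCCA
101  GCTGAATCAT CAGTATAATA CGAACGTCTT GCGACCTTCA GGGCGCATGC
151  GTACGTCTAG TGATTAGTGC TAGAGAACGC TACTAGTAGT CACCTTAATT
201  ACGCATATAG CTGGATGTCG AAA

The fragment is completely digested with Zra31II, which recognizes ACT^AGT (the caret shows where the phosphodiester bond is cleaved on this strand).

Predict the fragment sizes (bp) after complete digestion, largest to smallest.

Zra31II sites (ACTAGT) start at positions 15, 89, 182.
Zra31II cuts after base 3 of each site, so after positions 17, 91, 184.
Linear molecule, 3 cuts → 4 fragments:
  1–17 → 17 bp
  18–91 → 74 bp
  92–184 → 93 bp
  185–223 → 39 bp
Sorted largest to smallest: 93, 74, 39, 17 bp.

93, 74, 39, 17 bp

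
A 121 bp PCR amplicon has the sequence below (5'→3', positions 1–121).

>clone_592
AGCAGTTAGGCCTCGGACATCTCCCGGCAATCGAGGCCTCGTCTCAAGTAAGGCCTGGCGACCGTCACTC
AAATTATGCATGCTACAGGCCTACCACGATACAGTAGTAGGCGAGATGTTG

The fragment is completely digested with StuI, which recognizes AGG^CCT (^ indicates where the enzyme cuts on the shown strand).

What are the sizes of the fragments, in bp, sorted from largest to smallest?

36, 32, 26, 17, 10 bp

StuI sites (AGGCCT) start at positions 8, 34, 51, 87.
StuI cuts after base 3 of each site, so after positions 10, 36, 53, 89.
Linear molecule, 4 cuts → 5 fragments:
  1–10 → 10 bp
  11–36 → 26 bp
  37–53 → 17 bp
  54–89 → 36 bp
  90–121 → 32 bp
Sorted largest to smallest: 36, 32, 26, 17, 10 bp.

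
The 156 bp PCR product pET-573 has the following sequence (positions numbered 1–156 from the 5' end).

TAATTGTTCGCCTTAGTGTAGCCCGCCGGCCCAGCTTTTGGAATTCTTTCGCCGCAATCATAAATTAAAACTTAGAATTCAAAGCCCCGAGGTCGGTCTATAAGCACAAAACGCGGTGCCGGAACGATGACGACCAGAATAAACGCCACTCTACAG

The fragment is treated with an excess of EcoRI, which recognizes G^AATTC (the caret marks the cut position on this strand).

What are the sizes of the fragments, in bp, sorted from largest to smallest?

81, 41, 34 bp

EcoRI sites (GAATTC) start at positions 41, 75.
EcoRI cuts after the first base of each site, so after positions 41, 75.
Linear molecule, 2 cuts → 3 fragments:
  1–41 → 41 bp
  42–75 → 34 bp
  76–156 → 81 bp
Sorted largest to smallest: 81, 41, 34 bp.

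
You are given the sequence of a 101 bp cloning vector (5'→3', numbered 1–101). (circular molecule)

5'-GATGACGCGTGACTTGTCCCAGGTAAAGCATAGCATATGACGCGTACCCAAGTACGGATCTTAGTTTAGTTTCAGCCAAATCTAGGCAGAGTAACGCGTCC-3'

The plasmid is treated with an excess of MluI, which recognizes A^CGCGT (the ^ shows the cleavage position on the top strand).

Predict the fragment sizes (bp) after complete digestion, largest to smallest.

MluI sites (ACGCGT) start at positions 5, 40, 94.
MluI cuts after the first base of each site, so after positions 5, 40, 94.
Circular molecule, 3 cuts → 3 fragments:
  6–40 → 35 bp
  41–94 → 54 bp
  95–101 then 1–5 → 7 + 5 = 12 bp
Sorted largest to smallest: 54, 35, 12 bp.

54, 35, 12 bp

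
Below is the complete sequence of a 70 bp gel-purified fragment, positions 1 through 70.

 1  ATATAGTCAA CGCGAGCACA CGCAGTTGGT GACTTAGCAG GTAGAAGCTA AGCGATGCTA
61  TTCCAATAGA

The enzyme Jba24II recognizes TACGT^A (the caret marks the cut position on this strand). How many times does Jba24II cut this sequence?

No occurrence of TACGTA is present in the sequence.
Jba24II does not cut: 0 sites.

0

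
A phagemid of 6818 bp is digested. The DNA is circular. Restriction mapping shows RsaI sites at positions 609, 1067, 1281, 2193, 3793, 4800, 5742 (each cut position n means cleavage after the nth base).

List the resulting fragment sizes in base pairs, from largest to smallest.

Circular molecule, 7 cuts → 7 fragments:
  1067 − 609 = 458 bp
  1281 − 1067 = 214 bp
  2193 − 1281 = 912 bp
  3793 − 2193 = 1600 bp
  4800 − 3793 = 1007 bp
  5742 − 4800 = 942 bp
  wrap: 6818 − 5742 + 609 = 1685 bp
Sorted largest to smallest: 1685, 1600, 1007, 942, 912, 458, 214 bp.

1685, 1600, 1007, 942, 912, 458, 214 bp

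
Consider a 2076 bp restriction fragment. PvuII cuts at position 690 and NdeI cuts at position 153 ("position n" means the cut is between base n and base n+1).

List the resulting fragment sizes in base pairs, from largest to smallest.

Combined cut positions (sorted): 153, 690.
Linear molecule, 2 cuts → 3 fragments:
  153 − 0 = 153 bp
  690 − 153 = 537 bp
  2076 − 690 = 1386 bp
Sorted largest to smallest: 1386, 537, 153 bp.

1386, 537, 153 bp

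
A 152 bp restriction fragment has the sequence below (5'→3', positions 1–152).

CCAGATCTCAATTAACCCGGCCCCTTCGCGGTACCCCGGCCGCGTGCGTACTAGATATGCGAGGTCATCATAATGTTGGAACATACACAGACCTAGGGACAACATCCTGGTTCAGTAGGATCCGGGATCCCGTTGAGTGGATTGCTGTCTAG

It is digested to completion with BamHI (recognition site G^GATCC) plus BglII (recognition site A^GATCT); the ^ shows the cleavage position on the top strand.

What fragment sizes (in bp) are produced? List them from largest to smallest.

BamHI sites (GGATCC) start at positions 118, 125.
BamHI cuts after the first base of each site, so after positions 118, 125.
The BglII site (AGATCT) starts at position 3.
BglII cuts after the first base of each site, so after position 3.
Combined cut positions: 3, 118, 125.
Linear molecule, 3 cuts → 4 fragments:
  1–3 → 3 bp
  4–118 → 115 bp
  119–125 → 7 bp
  126–152 → 27 bp
Sorted largest to smallest: 115, 27, 7, 3 bp.

115, 27, 7, 3 bp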